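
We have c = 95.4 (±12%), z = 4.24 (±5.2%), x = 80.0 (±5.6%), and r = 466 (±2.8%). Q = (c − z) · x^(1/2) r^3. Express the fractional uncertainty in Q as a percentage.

15.4%

Let u = c − z = 91.2. δu = √(δc² + δz²) = √(131 + 0.0486) = 11.5, so δu/u = 0.126.
Q is then a monomial in u, x, r:
δQ/Q = √((δu/u)² + (½·δx/x)² + (3·δr/r)²) = √(0.0158 + 0.000784 + 0.00706) = 0.154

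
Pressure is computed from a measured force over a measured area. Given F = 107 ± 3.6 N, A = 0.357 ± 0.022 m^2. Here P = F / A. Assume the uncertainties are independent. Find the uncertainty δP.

21.0 Pa

P is a product of powers, so relative uncertainties combine in quadrature:
  (1·δF/F)² = (1×0.0336)² = 0.00113;  (-1·δA/A)² = (-1×0.0616)² = 0.00380
δP/P = √(0.00493) = 0.0702
P = 300 Pa, so δP = 0.0702 × 300 = 21.0 Pa.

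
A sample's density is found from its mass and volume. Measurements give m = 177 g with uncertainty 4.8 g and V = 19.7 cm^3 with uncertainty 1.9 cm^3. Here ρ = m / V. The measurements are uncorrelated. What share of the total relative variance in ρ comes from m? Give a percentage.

7.33%

(δρ/ρ)² = (1·δm/m)² + (-1·δV/V)²
  m term: (1×0.0271)² = 0.000735
  V term: (-1×0.0964)² = 0.00930
Total = 0.0100. Share from m = 0.000735/0.0100 = 0.0733.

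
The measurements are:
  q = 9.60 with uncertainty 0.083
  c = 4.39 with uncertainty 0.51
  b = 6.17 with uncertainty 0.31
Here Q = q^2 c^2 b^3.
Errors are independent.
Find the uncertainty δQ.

Relative error in a monomial: (δQ/Q)² = Σ (nᵢ · δxᵢ/xᵢ)².
  (2·δq/q)² = (2×0.00865)² = 0.000299;  (2·δc/c)² = (2×0.116)² = 0.0540;  (3·δb/b)² = (3×0.0502)² = 0.0227
δQ/Q = √(0.0770) = 0.277
Q = 4.17e+05, so δQ = 0.277 × 4.17e+05 = 1.16e+05.

1.16e+05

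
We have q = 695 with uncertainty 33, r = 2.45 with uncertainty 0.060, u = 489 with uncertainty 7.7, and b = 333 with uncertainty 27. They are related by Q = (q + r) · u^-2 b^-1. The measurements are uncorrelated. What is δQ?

8.67e-07

Let w = q + r = 697. δw = √(δq² + δr²) = √(1090 + 0.00360) = 33.0, so δw/w = 0.0473.
Q is then a monomial in w, u, b:
δQ/Q = √((δw/w)² + (-2·δu/u)² + (-1·δb/b)²) = √(0.00224 + 0.000992 + 0.00657) = 0.0990
Q = 8.76e-06, so δQ = 0.0990 × 8.76e-06 = 8.67e-07.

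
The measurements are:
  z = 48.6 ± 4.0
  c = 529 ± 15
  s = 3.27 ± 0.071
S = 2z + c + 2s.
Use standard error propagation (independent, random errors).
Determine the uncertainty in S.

Absolute uncertainties add in quadrature for a linear combination:
  (2·δz)² = 64.0;  (δc)² = 225;  (2·δs)² = 0.0202
δS = √(289) = 17.0

17.0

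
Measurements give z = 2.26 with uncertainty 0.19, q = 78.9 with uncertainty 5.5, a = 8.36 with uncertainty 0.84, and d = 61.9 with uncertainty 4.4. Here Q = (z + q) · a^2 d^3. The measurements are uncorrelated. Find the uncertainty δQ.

Let u = z + q = 81.2. δu = √(δz² + δq²) = √(0.0361 + 30.2) = 5.50, so δu/u = 0.0678.
Q is then a monomial in u, a, d:
δQ/Q = √((δu/u)² + (2·δa/a)² + (3·δd/d)²) = √(0.00460 + 0.0404 + 0.0455) = 0.301
Q = 1.35e+09, so δQ = 0.301 × 1.35e+09 = 4.05e+08.

4.05e+08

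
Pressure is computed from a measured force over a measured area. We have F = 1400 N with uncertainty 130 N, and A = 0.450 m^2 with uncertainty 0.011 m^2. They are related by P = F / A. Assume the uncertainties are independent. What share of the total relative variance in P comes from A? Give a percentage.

6.48%

(δP/P)² = (1·δF/F)² + (-1·δA/A)²
  F term: (1×0.0929)² = 0.00862
  A term: (-1×0.0244)² = 0.000598
Total = 0.00922. Share from A = 0.000598/0.00922 = 0.0648.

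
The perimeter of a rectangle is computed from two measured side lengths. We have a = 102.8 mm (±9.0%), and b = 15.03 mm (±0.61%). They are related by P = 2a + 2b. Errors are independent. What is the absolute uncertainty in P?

Sums and differences: (δP)² = Σ (cᵢ δxᵢ)².
  (2·δa)² = 342;  (2·δb)² = 0.0336
δP = √(342) = 18.5 mm

18.5 mm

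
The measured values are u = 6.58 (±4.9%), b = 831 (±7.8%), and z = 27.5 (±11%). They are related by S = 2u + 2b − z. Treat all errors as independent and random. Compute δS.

For a sum/difference, combine absolute errors in quadrature:
  (2·δu)² = 0.416;  (2·δb)² = 16800;  (δz)² = 9.15
δS = √(16800) = 130

130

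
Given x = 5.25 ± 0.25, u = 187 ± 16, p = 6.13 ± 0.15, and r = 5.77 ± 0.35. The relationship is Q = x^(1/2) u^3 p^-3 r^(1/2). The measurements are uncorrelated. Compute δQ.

Each factor contributes (exponent × relative error)² to (δQ/Q)²:
  (½·δx/x)² = (0.5×0.0476)² = 0.000567;  (3·δu/u)² = (3×0.0856)² = 0.0659;  (-3·δp/p)² = (-3×0.0245)² = 0.00539;  (½·δr/r)² = (0.5×0.0607)² = 0.000920
δQ/Q = √(0.0728) = 0.270
Q = 1.56e+05, so δQ = 0.270 × 1.56e+05 = 42100.

42100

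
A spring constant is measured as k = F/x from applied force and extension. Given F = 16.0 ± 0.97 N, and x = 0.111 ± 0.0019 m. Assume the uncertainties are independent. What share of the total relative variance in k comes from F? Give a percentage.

(δk/k)² = (1·δF/F)² + (-1·δx/x)²
  F term: (1×0.0606)² = 0.00368
  x term: (-1×0.0171)² = 0.000293
Total = 0.00397. Share from F = 0.00368/0.00397 = 0.926.

92.6%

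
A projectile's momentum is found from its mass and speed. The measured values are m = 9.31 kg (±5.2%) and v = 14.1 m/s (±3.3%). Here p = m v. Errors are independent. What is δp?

8.08 kg·m/s

Relative error in a monomial: (δp/p)² = Σ (nᵢ · δxᵢ/xᵢ)².
  (1·δm/m)² = (1×0.0520)² = 0.00270;  (1·δv/v)² = (1×0.0330)² = 0.00109
δp/p = √(0.00379) = 0.0616
p = 131 kg·m/s, so δp = 0.0616 × 131 = 8.08 kg·m/s.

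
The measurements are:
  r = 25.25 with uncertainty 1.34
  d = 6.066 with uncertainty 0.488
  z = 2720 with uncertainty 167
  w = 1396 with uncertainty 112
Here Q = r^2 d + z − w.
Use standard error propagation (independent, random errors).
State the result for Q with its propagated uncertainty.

5191 ± 553

Let p = r^2·d = 3867. δp/p = √((2·δr/r)² + (1·δd/d)²) = √(0.0113 + 0.00647) = 0.133, so δp = 515.
Q = p + z − w: δQ = √(δp² + δz² + δw²) = √(2.65e+05 + 27900 + 12500) = 553
Q = 5191.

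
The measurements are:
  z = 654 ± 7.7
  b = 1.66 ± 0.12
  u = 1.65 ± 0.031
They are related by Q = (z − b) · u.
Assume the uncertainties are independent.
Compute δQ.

Let w = z − b = 652. δw = √(δz² + δb²) = √(59.3 + 0.0144) = 7.70, so δw/w = 0.0118.
Q is then a monomial in w, u:
δQ/Q = √((δw/w)² + (1·δu/u)²) = √(0.000139 + 0.000353) = 0.0222
Q = 1080, so δQ = 0.0222 × 1080 = 23.9.

23.9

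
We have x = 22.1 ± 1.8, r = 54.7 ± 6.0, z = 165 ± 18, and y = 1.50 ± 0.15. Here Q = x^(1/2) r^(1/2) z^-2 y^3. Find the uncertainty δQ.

0.00163

For a monomial Q ∝ x^(1/2), r^(1/2), z^-2, y^3, fractional errors add in quadrature:
  (½·δx/x)² = (0.5×0.0814)² = 0.00166;  (½·δr/r)² = (0.5×0.110)² = 0.00301;  (-2·δz/z)² = (-2×0.109)² = 0.0476;  (3·δy/y)² = (3×0.100)² = 0.0900
δQ/Q = √(0.142) = 0.377
Q = 0.00431, so δQ = 0.377 × 0.00431 = 0.00163.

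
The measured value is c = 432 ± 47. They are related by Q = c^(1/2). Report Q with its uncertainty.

Q ∝ c^(1/2), so δQ/Q = |½| · δc/c = 0.5 × 0.109 = 0.0544.
Q = 20.8, so δQ = 0.0544 × 20.8 = 1.13.

20.8 ± 1.13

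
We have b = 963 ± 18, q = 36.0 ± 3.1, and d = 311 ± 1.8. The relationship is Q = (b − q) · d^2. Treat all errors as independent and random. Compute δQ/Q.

Let u = b − q = 927. δu = √(δb² + δq²) = √(324 + 9.61) = 18.3, so δu/u = 0.0197.
Q is then a monomial in u, d:
δQ/Q = √((δu/u)² + (2·δd/d)²) = √(0.000388 + 0.000134) = 0.0229

0.0229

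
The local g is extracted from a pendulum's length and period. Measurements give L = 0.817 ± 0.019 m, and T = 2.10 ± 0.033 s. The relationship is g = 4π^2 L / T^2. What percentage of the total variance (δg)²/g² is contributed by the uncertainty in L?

35.4%

(δg/g)² = (1·δL/L)² + (-2·δT/T)²
  L term: (1×0.0233)² = 0.000541
  T term: (-2×0.0157)² = 0.000988
Total = 0.00153. Share from L = 0.000541/0.00153 = 0.354.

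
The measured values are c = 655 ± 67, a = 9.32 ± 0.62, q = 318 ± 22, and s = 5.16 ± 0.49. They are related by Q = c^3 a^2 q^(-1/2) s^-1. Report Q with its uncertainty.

(2.65 ± 0.927) × 10^8

Since Q is a product/quotient, work with relative uncertainties:
  (3·δc/c)² = (3×0.102)² = 0.0942;  (2·δa/a)² = (2×0.0665)² = 0.0177;  (−½·δq/q)² = (-0.5×0.0692)² = 0.00120;  (-1·δs/s)² = (-1×0.0950)² = 0.00902
δQ/Q = √(0.122) = 0.349
Q = 2.65e+08, so δQ = 0.349 × 2.65e+08 = 9.27e+07.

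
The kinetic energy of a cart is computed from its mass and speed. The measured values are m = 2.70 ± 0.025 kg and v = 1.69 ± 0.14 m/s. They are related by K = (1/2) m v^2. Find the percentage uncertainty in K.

Products/powers → add relative errors in quadrature, weighted by exponent:
  (1·δm/m)² = (1×0.00926)² = 8.57e-05;  (2·δv/v)² = (2×0.0828)² = 0.0275
δK/K = √(0.0275) = 0.166

16.6%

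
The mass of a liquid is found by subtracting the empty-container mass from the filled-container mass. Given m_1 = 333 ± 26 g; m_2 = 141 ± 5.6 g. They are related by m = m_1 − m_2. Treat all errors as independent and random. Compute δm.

Absolute uncertainties add in quadrature for a linear combination:
  (δm_1)² = 676;  (δm_2)² = 31.4
δm = √(707) = 26.6 g

26.6 g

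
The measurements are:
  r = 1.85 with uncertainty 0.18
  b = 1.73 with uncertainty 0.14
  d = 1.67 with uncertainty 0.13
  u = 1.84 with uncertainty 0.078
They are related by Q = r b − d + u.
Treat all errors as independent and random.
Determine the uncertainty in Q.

0.432

Let p = r·b = 3.20. δp/p = √((1·δr/r)² + (1·δb/b)²) = √(0.00947 + 0.00655) = 0.127, so δp = 0.405.
Q = p − d + u: δQ = √(δp² + δd² + δu²) = √(0.164 + 0.0169 + 0.00608) = 0.432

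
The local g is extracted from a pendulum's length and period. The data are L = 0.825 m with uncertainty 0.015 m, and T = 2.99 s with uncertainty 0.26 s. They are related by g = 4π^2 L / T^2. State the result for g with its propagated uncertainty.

g is a product of powers, so relative uncertainties combine in quadrature:
  (1·δL/L)² = (1×0.0182)² = 0.000331;  (-2·δT/T)² = (-2×0.0870)² = 0.0302
δg/g = √(0.0306) = 0.175
g = 3.64 m/s^2, so δg = 0.175 × 3.64 = 0.637 m/s^2.

3.64 ± 0.637 m/s^2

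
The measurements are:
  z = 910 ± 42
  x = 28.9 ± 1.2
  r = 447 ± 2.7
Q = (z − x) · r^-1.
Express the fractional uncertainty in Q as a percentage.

Let u = z − x = 881. δu = √(δz² + δx²) = √(1760 + 1.44) = 42.0, so δu/u = 0.0477.
Q is then a monomial in u, r:
δQ/Q = √((δu/u)² + (-1·δr/r)²) = √(0.00227 + 3.65e-05) = 0.0481

4.81%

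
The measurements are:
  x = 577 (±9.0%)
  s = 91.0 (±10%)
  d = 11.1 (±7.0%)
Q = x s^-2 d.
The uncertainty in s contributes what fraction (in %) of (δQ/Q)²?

75.5%

(δQ/Q)² = (1·δx/x)² + (-2·δs/s)² + (1·δd/d)²
  x term: (1×0.0900)² = 0.00810
  s term: (-2×0.100)² = 0.0400
  d term: (1×0.0700)² = 0.00490
Total = 0.0530. Share from s = 0.0400/0.0530 = 0.755.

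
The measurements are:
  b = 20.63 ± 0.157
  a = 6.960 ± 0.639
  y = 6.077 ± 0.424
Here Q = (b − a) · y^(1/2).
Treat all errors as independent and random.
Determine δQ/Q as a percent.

5.94%

Let u = b − a = 13.67. δu = √(δb² + δa²) = √(0.0246 + 0.408) = 0.658, so δu/u = 0.0481.
Q is then a monomial in u, y:
δQ/Q = √((δu/u)² + (½·δy/y)²) = √(0.00232 + 0.00122) = 0.0594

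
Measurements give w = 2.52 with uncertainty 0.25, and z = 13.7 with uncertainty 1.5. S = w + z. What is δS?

1.52

For a sum/difference, combine absolute errors in quadrature:
  (δw)² = 0.0625;  (δz)² = 2.25
δS = √(2.31) = 1.52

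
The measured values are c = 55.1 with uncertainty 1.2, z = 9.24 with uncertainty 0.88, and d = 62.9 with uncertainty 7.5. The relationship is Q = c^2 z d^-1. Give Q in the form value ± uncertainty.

Relative error in a monomial: (δQ/Q)² = Σ (nᵢ · δxᵢ/xᵢ)².
  (2·δc/c)² = (2×0.0218)² = 0.00190;  (1·δz/z)² = (1×0.0952)² = 0.00907;  (-1·δd/d)² = (-1×0.119)² = 0.0142
δQ/Q = √(0.0252) = 0.159
Q = 446, so δQ = 0.159 × 446 = 70.8.

446 ± 70.8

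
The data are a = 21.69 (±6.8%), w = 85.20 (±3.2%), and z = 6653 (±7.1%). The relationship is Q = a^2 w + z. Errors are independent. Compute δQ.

5620

Let p = a^2·w = 40080. δp/p = √((2·δa/a)² + (1·δw/w)²) = √(0.0185 + 0.00102) = 0.140, so δp = 5600.
Q = p + z: δQ = √(δp² + δz²) = √(3.14e+07 + 2.23e+05) = 5620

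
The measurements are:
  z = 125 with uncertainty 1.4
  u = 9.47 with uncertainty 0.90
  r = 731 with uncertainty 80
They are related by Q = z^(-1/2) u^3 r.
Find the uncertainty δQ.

Each factor contributes (exponent × relative error)² to (δQ/Q)²:
  (−½·δz/z)² = (-0.5×0.0112)² = 3.14e-05;  (3·δu/u)² = (3×0.0950)² = 0.0813;  (1·δr/r)² = (1×0.109)² = 0.0120
δQ/Q = √(0.0933) = 0.305
Q = 55500, so δQ = 0.305 × 55500 = 17000.

17000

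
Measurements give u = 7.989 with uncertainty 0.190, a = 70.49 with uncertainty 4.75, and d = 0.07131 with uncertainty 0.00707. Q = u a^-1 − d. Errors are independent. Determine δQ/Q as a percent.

25.6%

Let p = u·a^-1 = 0.1133. δp/p = √((1·δu/u)² + (-1·δa/a)²) = √(0.000566 + 0.00454) = 0.0715, so δp = 0.00810.
Q = p − d: δQ = √(δp² + δd²) = √(6.56e-05 + 5e-05) = 0.0108
Q = 0.04203, so δQ/Q = 0.0108/0.04203 = 0.256.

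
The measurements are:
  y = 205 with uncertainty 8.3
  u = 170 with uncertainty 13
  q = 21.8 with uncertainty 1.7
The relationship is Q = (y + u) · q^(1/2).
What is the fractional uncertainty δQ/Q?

0.0567

Let w = y + u = 375. δw = √(δy² + δu²) = √(68.9 + 169) = 15.4, so δw/w = 0.0411.
Q is then a monomial in w, q:
δQ/Q = √((δw/w)² + (½·δq/q)²) = √(0.00169 + 0.00152) = 0.0567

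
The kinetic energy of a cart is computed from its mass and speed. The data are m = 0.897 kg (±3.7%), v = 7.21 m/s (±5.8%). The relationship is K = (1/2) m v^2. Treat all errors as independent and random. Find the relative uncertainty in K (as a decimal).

K is a product of powers, so relative uncertainties combine in quadrature:
  (1·δm/m)² = (1×0.0370)² = 0.00137;  (2·δv/v)² = (2×0.0580)² = 0.0135
δK/K = √(0.0148) = 0.122

0.122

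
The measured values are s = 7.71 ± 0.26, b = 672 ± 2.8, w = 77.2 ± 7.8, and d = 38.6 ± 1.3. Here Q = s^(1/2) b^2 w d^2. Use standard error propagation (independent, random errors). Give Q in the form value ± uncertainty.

(1.44 ± 0.177) × 10^11

Relative error in a monomial: (δQ/Q)² = Σ (nᵢ · δxᵢ/xᵢ)².
  (½·δs/s)² = (0.5×0.0337)² = 0.000284;  (2·δb/b)² = (2×0.00417)² = 6.94e-05;  (1·δw/w)² = (1×0.101)² = 0.0102;  (2·δd/d)² = (2×0.0337)² = 0.00454
δQ/Q = √(0.0151) = 0.123
Q = 1.44e+11, so δQ = 0.123 × 1.44e+11 = 1.77e+10.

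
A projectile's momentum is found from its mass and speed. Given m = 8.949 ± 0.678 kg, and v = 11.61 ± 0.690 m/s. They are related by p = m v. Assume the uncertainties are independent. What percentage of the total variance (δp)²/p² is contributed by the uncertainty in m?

61.9%

(δp/p)² = (1·δm/m)² + (1·δv/v)²
  m term: (1×0.0758)² = 0.00574
  v term: (1×0.0594)² = 0.00353
Total = 0.00927. Share from m = 0.00574/0.00927 = 0.619.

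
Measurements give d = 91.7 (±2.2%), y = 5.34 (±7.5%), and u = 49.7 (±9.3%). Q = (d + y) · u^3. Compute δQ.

3.33e+06

Let w = d + y = 97.0. δw = √(δd² + δy²) = √(4.07 + 0.160) = 2.06, so δw/w = 0.0212.
Q is then a monomial in w, u:
δQ/Q = √((δw/w)² + (3·δu/u)²) = √(0.000449 + 0.0778) = 0.280
Q = 1.19e+07, so δQ = 0.280 × 1.19e+07 = 3.33e+06.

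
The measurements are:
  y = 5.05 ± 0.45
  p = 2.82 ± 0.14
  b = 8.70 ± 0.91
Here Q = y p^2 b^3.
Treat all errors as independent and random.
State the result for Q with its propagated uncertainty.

Q is a product of powers, so relative uncertainties combine in quadrature:
  (1·δy/y)² = (1×0.0891)² = 0.00794;  (2·δp/p)² = (2×0.0496)² = 0.00986;  (3·δb/b)² = (3×0.105)² = 0.0985
δQ/Q = √(0.116) = 0.341
Q = 26400, so δQ = 0.341 × 26400 = 9020.

26400 ± 9020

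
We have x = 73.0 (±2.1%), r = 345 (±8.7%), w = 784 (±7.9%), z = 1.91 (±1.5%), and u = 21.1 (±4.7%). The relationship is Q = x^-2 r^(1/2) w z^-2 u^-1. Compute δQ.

Each factor contributes (exponent × relative error)² to (δQ/Q)²:
  (-2·δx/x)² = (-2×0.0210)² = 0.00176;  (½·δr/r)² = (0.5×0.0870)² = 0.00189;  (1·δw/w)² = (1×0.0790)² = 0.00624;  (-2·δz/z)² = (-2×0.0150)² = 0.000900;  (-1·δu/u)² = (-1×0.0470)² = 0.00221
δQ/Q = √(0.0130) = 0.114
Q = 0.0355, so δQ = 0.114 × 0.0355 = 0.00405.

0.00405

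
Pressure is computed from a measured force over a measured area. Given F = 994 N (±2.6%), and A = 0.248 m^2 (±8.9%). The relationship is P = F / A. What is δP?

Each factor contributes (exponent × relative error)² to (δP/P)²:
  (1·δF/F)² = (1×0.0260)² = 0.000676;  (-1·δA/A)² = (-1×0.0890)² = 0.00792
δP/P = √(0.00860) = 0.0927
P = 4010 Pa, so δP = 0.0927 × 4010 = 372 Pa.

372 Pa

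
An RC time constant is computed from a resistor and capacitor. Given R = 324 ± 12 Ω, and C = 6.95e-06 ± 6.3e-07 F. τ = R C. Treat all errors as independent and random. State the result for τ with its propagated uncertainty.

Each factor contributes (exponent × relative error)² to (δτ/τ)²:
  (1·δR/R)² = (1×0.0370)² = 0.00137;  (1·δC/C)² = (1×0.0906)² = 0.00822
δτ/τ = √(0.00959) = 0.0979
τ = 0.00225 s, so δτ = 0.0979 × 0.00225 = 0.000221 s.

0.00225 ± 0.000221 s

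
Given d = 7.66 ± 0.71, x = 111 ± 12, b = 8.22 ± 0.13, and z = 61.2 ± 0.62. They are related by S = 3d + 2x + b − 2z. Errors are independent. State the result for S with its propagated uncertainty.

131 ± 24.1

Sums and differences: (δS)² = Σ (cᵢ δxᵢ)².
  (3·δd)² = 4.54;  (2·δx)² = 576;  (δb)² = 0.0169;  (2·δz)² = 1.54
δS = √(582) = 24.1
S = 131.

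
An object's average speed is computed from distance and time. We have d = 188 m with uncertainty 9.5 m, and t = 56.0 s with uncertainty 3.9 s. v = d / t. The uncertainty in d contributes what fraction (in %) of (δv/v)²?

(δv/v)² = (1·δd/d)² + (-1·δt/t)²
  d term: (1×0.0505)² = 0.00255
  t term: (-1×0.0696)² = 0.00485
Total = 0.00740. Share from d = 0.00255/0.00740 = 0.345.

34.5%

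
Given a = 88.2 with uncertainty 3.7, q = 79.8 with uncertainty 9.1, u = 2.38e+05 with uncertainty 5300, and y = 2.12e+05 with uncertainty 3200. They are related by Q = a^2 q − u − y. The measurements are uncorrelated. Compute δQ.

Let p = a^2·q = 6.21e+05. δp/p = √((2·δa/a)² + (1·δq/q)²) = √(0.00704 + 0.0130) = 0.142, so δp = 87900.
Q = p − u − y: δQ = √(δp² + δu² + δy²) = √(7.72e+09 + 2.81e+07 + 1.02e+07) = 88100

88100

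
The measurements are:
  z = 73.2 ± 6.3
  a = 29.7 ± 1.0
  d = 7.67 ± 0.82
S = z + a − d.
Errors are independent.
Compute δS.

Absolute uncertainties add in quadrature for a linear combination:
  (δz)² = 39.7;  (δa)² = 1.00;  (δd)² = 0.672
δS = √(41.4) = 6.43

6.43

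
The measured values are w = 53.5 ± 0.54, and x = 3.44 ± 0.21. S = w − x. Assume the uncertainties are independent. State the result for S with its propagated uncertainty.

Absolute uncertainties add in quadrature for a linear combination:
  (δw)² = 0.292;  (δx)² = 0.0441
δS = √(0.336) = 0.579
S = 50.1.

50.1 ± 0.579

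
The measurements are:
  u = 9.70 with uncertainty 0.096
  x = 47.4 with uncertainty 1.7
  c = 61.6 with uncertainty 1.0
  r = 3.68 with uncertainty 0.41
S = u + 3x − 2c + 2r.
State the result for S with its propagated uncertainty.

36.1 ± 5.54

Sums and differences: (δS)² = Σ (cᵢ δxᵢ)².
  (δu)² = 0.00922;  (3·δx)² = 26.0;  (2·δc)² = 4.00;  (2·δr)² = 0.672
δS = √(30.7) = 5.54
S = 36.1.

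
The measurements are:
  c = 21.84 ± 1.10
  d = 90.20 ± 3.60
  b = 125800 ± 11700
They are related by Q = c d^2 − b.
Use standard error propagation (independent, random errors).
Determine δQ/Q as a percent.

39.4%

Let p = c·d^2 = 177700. δp/p = √((1·δc/c)² + (2·δd/d)²) = √(0.00254 + 0.00637) = 0.0944, so δp = 16800.
Q = p − b: δQ = √(δp² + δb²) = √(2.81e+08 + 1.37e+08) = 20400
Q = 51890, so δQ/Q = 20400/51890 = 0.394.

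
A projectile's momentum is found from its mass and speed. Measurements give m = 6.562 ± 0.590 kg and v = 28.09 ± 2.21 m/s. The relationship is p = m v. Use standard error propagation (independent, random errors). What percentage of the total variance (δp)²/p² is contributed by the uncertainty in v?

43.4%

(δp/p)² = (1·δm/m)² + (1·δv/v)²
  m term: (1×0.0899)² = 0.00808
  v term: (1×0.0787)² = 0.00619
Total = 0.0143. Share from v = 0.00619/0.0143 = 0.434.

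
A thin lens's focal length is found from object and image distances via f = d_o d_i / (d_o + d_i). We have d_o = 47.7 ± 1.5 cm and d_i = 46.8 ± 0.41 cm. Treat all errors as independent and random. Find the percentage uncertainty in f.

1.62%

∂f/∂d_o = (d_i/(d_o+d_i))² = 0.245;  ∂f/∂d_i = (d_o/(d_o+d_i))² = 0.255
δf = √((∂f/∂d_o · δd_o)² + (∂f/∂d_i · δd_i)²) = √(0.135 + 0.0109) = 0.382 cm
f = 23.6 cm, so δf/f = 0.382/23.6 = 0.0162.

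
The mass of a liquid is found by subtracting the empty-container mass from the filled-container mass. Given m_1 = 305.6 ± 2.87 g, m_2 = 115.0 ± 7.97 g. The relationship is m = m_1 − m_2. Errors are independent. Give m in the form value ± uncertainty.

Absolute uncertainties add in quadrature for a linear combination:
  (δm_1)² = 8.24;  (δm_2)² = 63.5
δm = √(71.8) = 8.47 g
m = 190.6 g.

190.6 ± 8.47 g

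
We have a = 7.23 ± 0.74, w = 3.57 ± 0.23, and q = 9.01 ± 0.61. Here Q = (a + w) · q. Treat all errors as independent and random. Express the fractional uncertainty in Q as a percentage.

9.87%

Let u = a + w = 10.8. δu = √(δa² + δw²) = √(0.548 + 0.0529) = 0.775, so δu/u = 0.0718.
Q is then a monomial in u, q:
δQ/Q = √((δu/u)² + (1·δq/q)²) = √(0.00515 + 0.00458) = 0.0987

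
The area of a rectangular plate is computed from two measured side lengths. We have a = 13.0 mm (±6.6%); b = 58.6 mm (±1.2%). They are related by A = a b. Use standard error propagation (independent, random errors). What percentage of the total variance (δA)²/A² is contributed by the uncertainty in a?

96.8%

(δA/A)² = (1·δa/a)² + (1·δb/b)²
  a term: (1×0.0660)² = 0.00436
  b term: (1×0.0120)² = 0.000144
Total = 0.00450. Share from a = 0.00436/0.00450 = 0.968.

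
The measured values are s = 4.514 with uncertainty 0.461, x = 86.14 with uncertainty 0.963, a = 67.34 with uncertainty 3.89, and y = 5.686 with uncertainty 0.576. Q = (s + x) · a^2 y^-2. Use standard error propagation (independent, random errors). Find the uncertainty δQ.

Let u = s + x = 90.65. δu = √(δs² + δx²) = √(0.213 + 0.927) = 1.07, so δu/u = 0.0118.
Q is then a monomial in u, a, y:
δQ/Q = √((δu/u)² + (2·δa/a)² + (-2·δy/y)²) = √(0.000139 + 0.0133 + 0.0410) = 0.234
Q = 12720, so δQ = 0.234 × 12720 = 2970.

2970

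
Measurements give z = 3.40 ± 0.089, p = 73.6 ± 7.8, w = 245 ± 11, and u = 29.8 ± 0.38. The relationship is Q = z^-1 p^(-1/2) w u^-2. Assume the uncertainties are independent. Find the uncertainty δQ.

Each factor contributes (exponent × relative error)² to (δQ/Q)²:
  (-1·δz/z)² = (-1×0.0262)² = 0.000685;  (−½·δp/p)² = (-0.5×0.106)² = 0.00281;  (1·δw/w)² = (1×0.0449)² = 0.00202;  (-2·δu/u)² = (-2×0.0128)² = 0.000650
δQ/Q = √(0.00616) = 0.0785
Q = 0.00946, so δQ = 0.0785 × 0.00946 = 0.000742.

0.000742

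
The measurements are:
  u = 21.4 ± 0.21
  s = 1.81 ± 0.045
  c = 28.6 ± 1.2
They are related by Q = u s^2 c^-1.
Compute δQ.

0.161

For a monomial Q ∝ u, s^2, c^-1, fractional errors add in quadrature:
  (1·δu/u)² = (1×0.00981)² = 9.63e-05;  (2·δs/s)² = (2×0.0249)² = 0.00247;  (-1·δc/c)² = (-1×0.0420)² = 0.00176
δQ/Q = √(0.00433) = 0.0658
Q = 2.45, so δQ = 0.0658 × 2.45 = 0.161.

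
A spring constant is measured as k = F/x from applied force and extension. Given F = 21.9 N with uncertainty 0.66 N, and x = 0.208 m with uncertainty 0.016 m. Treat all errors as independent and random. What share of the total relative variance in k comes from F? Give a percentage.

13.3%

(δk/k)² = (1·δF/F)² + (-1·δx/x)²
  F term: (1×0.0301)² = 0.000908
  x term: (-1×0.0769)² = 0.00592
Total = 0.00683. Share from F = 0.000908/0.00683 = 0.133.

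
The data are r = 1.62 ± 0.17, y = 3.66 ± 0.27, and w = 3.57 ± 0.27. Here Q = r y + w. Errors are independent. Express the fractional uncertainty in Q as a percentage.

8.50%

Let p = r·y = 5.93. δp/p = √((1·δr/r)² + (1·δy/y)²) = √(0.0110 + 0.00544) = 0.128, so δp = 0.761.
Q = p + w: δQ = √(δp² + δw²) = √(0.578 + 0.0729) = 0.807
Q = 9.50, so δQ/Q = 0.807/9.50 = 0.0850.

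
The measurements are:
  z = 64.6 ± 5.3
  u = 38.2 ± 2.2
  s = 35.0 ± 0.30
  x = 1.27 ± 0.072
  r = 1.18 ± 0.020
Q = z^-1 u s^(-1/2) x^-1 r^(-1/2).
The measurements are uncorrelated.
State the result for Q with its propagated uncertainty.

Q is a product of powers, so relative uncertainties combine in quadrature:
  (-1·δz/z)² = (-1×0.0820)² = 0.00673;  (1·δu/u)² = (1×0.0576)² = 0.00332;  (−½·δs/s)² = (-0.5×0.00857)² = 1.84e-05;  (-1·δx/x)² = (-1×0.0567)² = 0.00321;  (−½·δr/r)² = (-0.5×0.0169)² = 7.18e-05
δQ/Q = √(0.0134) = 0.116
Q = 0.0725, so δQ = 0.116 × 0.0725 = 0.00837.

0.0725 ± 0.00837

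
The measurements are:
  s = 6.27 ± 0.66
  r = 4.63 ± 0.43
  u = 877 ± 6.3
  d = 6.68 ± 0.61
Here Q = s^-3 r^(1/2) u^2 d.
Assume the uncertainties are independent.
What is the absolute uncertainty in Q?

14900

Relative error in a monomial: (δQ/Q)² = Σ (nᵢ · δxᵢ/xᵢ)².
  (-3·δs/s)² = (-3×0.105)² = 0.0997;  (½·δr/r)² = (0.5×0.0929)² = 0.00216;  (2·δu/u)² = (2×0.00718)² = 0.000206;  (1·δd/d)² = (1×0.0913)² = 0.00834
δQ/Q = √(0.110) = 0.332
Q = 44900, so δQ = 0.332 × 44900 = 14900.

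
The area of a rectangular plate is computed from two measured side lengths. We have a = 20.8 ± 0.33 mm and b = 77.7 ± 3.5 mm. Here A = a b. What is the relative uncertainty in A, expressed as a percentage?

4.78%

Each factor contributes (exponent × relative error)² to (δA/A)²:
  (1·δa/a)² = (1×0.0159)² = 0.000252;  (1·δb/b)² = (1×0.0450)² = 0.00203
δA/A = √(0.00228) = 0.0478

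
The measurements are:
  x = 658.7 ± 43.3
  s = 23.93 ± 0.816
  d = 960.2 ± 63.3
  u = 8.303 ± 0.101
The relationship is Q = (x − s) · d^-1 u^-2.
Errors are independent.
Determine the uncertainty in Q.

0.000939

Let w = x − s = 634.8. δw = √(δx² + δs²) = √(1870 + 0.666) = 43.3, so δw/w = 0.0682.
Q is then a monomial in w, d, u:
δQ/Q = √((δw/w)² + (-1·δd/d)² + (-2·δu/u)²) = √(0.00465 + 0.00435 + 0.000592) = 0.0979
Q = 0.009589, so δQ = 0.0979 × 0.009589 = 0.000939.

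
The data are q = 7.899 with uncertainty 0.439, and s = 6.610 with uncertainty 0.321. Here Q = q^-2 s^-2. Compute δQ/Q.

Each factor contributes (exponent × relative error)² to (δQ/Q)²:
  (-2·δq/q)² = (-2×0.0556)² = 0.0124;  (-2·δs/s)² = (-2×0.0486)² = 0.00943
δQ/Q = √(0.0218) = 0.148

0.148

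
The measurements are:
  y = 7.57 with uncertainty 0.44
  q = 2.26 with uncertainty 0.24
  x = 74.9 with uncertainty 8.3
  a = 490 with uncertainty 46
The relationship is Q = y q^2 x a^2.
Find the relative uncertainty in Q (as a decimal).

0.310

Each factor contributes (exponent × relative error)² to (δQ/Q)²:
  (1·δy/y)² = (1×0.0581)² = 0.00338;  (2·δq/q)² = (2×0.106)² = 0.0451;  (1·δx/x)² = (1×0.111)² = 0.0123;  (2·δa/a)² = (2×0.0939)² = 0.0353
δQ/Q = √(0.0960) = 0.310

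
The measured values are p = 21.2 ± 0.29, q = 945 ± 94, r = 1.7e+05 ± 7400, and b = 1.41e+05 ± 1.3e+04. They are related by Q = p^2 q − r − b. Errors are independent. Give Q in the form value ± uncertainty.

(1.14 ± 0.463) × 10^5

Let w = p^2·q = 4.25e+05. δw/w = √((2·δp/p)² + (1·δq/q)²) = √(0.000748 + 0.00989) = 0.103, so δw = 43800.
Q = w − r − b: δQ = √(δw² + δr² + δb²) = √(1.92e+09 + 5.48e+07 + 1.69e+08) = 46300
Q = 1.14e+05.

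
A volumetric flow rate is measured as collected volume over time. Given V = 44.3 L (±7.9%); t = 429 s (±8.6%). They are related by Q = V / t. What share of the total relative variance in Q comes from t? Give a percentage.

(δQ/Q)² = (1·δV/V)² + (-1·δt/t)²
  V term: (1×0.0790)² = 0.00624
  t term: (-1×0.0860)² = 0.00740
Total = 0.0136. Share from t = 0.00740/0.0136 = 0.542.

54.2%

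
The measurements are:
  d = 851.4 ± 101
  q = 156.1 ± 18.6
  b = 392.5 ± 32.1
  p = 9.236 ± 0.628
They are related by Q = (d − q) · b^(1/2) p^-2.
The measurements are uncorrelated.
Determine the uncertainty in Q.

Let u = d − q = 695.3. δu = √(δd² + δq²) = √(10200 + 346) = 103, so δu/u = 0.148.
Q is then a monomial in u, b, p:
δQ/Q = √((δu/u)² + (½·δb/b)² + (-2·δp/p)²) = √(0.0218 + 0.00167 + 0.0185) = 0.205
Q = 161.5, so δQ = 0.205 × 161.5 = 33.1.

33.1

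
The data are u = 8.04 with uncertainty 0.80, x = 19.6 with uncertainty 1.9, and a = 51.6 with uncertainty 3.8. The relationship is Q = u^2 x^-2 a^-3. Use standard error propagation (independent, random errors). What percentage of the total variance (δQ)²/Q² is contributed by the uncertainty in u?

(δQ/Q)² = (2·δu/u)² + (-2·δx/x)² + (-3·δa/a)²
  u term: (2×0.0995)² = 0.0396
  x term: (-2×0.0969)² = 0.0376
  a term: (-3×0.0736)² = 0.0488
Total = 0.126. Share from u = 0.0396/0.126 = 0.314.

31.4%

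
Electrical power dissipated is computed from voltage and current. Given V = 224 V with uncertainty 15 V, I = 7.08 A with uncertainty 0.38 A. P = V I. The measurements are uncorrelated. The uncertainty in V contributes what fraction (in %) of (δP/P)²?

60.9%

(δP/P)² = (1·δV/V)² + (1·δI/I)²
  V term: (1×0.0670)² = 0.00448
  I term: (1×0.0537)² = 0.00288
Total = 0.00736. Share from V = 0.00448/0.00736 = 0.609.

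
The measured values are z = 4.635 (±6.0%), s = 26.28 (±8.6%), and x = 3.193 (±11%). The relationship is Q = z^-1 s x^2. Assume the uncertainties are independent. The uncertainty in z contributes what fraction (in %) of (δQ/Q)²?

6.06%

(δQ/Q)² = (-1·δz/z)² + (1·δs/s)² + (2·δx/x)²
  z term: (-1×0.0600)² = 0.00360
  s term: (1×0.0860)² = 0.00740
  x term: (2×0.110)² = 0.0484
Total = 0.0594. Share from z = 0.00360/0.0594 = 0.0606.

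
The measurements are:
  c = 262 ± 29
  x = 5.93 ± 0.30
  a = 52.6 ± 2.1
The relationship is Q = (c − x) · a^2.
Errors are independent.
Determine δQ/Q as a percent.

13.9%

Let u = c − x = 256. δu = √(δc² + δx²) = √(841 + 0.0900) = 29.0, so δu/u = 0.113.
Q is then a monomial in u, a:
δQ/Q = √((δu/u)² + (2·δa/a)²) = √(0.0128 + 0.00638) = 0.139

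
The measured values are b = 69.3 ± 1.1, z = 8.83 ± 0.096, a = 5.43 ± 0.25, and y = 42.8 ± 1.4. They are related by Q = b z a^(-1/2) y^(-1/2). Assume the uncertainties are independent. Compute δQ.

Products/powers → add relative errors in quadrature, weighted by exponent:
  (1·δb/b)² = (1×0.0159)² = 0.000252;  (1·δz/z)² = (1×0.0109)² = 0.000118;  (−½·δa/a)² = (-0.5×0.0460)² = 0.000530;  (−½·δy/y)² = (-0.5×0.0327)² = 0.000267
δQ/Q = √(0.00117) = 0.0342
Q = 40.1, so δQ = 0.0342 × 40.1 = 1.37.

1.37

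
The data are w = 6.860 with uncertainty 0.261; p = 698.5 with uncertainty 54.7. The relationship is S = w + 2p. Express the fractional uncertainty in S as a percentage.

Sums and differences: (δS)² = Σ (cᵢ δxᵢ)².
  (δw)² = 0.0681;  (2·δp)² = 12000
δS = √(12000) = 109
S = 1404, so δS/S = 109/1404 = 0.0779.

7.79%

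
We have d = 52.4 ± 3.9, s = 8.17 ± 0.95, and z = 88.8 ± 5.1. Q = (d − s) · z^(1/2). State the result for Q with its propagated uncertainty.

Let u = d − s = 44.2. δu = √(δd² + δs²) = √(15.2 + 0.902) = 4.01, so δu/u = 0.0908.
Q is then a monomial in u, z:
δQ/Q = √((δu/u)² + (½·δz/z)²) = √(0.00824 + 0.000825) = 0.0952
Q = 417, so δQ = 0.0952 × 417 = 39.7.

417 ± 39.7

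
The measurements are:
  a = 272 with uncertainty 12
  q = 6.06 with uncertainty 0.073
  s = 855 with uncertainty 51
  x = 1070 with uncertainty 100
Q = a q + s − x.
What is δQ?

Let p = a·q = 1650. δp/p = √((1·δa/a)² + (1·δq/q)²) = √(0.00195 + 0.000145) = 0.0457, so δp = 75.4.
Q = p + s − x: δQ = √(δp² + δs² + δx²) = √(5680 + 2600 + 10000) = 135

135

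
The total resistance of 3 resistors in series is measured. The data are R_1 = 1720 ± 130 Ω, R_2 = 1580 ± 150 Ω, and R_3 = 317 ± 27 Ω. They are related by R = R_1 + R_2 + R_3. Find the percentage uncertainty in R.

For a sum/difference, combine absolute errors in quadrature:
  (δR_1)² = 16900;  (δR_2)² = 22500;  (δR_3)² = 729
δR = √(40100) = 200 Ω
R = 3620 Ω, so δR/R = 200/3620 = 0.0554.

5.54%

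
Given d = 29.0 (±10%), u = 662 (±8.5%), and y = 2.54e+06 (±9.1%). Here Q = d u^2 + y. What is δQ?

2.52e+06

Let p = d·u^2 = 1.27e+07. δp/p = √((1·δd/d)² + (2·δu/u)²) = √(0.0100 + 0.0289) = 0.197, so δp = 2.51e+06.
Q = p + y: δQ = √(δp² + δy²) = √(6.28e+12 + 5.34e+10) = 2.52e+06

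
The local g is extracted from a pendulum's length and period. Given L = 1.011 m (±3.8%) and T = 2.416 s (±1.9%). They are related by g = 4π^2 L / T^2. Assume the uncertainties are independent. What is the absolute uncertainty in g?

0.367 m/s^2

Since g is a product/quotient, work with relative uncertainties:
  (1·δL/L)² = (1×0.0380)² = 0.00144;  (-2·δT/T)² = (-2×0.0190)² = 0.00144
δg/g = √(0.00289) = 0.0537
g = 6.838 m/s^2, so δg = 0.0537 × 6.838 = 0.367 m/s^2.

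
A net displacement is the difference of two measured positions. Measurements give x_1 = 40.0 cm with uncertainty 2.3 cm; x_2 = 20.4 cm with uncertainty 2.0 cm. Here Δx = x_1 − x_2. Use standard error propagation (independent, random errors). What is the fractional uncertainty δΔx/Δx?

0.156

Sums and differences: (δΔx)² = Σ (cᵢ δxᵢ)².
  (δx_1)² = 5.29;  (δx_2)² = 4.00
δΔx = √(9.29) = 3.05 cm
Δx = 19.6 cm, so δΔx/Δx = 3.05/19.6 = 0.156.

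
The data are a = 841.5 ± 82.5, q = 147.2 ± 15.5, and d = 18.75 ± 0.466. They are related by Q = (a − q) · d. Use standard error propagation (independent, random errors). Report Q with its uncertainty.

13020 ± 1610

Let u = a − q = 694.3. δu = √(δa² + δq²) = √(6810 + 240) = 83.9, so δu/u = 0.121.
Q is then a monomial in u, d:
δQ/Q = √((δu/u)² + (1·δd/d)²) = √(0.0146 + 0.000618) = 0.123
Q = 13020, so δQ = 0.123 × 13020 = 1610.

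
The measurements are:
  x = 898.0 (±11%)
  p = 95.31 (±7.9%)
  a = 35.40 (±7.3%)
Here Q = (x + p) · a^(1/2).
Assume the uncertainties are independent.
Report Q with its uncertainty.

5910 ± 628

Let u = x + p = 993.3. δu = √(δx² + δp²) = √(9760 + 56.7) = 99.1, so δu/u = 0.0997.
Q is then a monomial in u, a:
δQ/Q = √((δu/u)² + (½·δa/a)²) = √(0.00995 + 0.00133) = 0.106
Q = 5910, so δQ = 0.106 × 5910 = 628.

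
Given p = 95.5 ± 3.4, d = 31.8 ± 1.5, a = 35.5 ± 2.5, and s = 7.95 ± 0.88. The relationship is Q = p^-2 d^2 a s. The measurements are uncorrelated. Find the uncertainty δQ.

5.53

Products/powers → add relative errors in quadrature, weighted by exponent:
  (-2·δp/p)² = (-2×0.0356)² = 0.00507;  (2·δd/d)² = (2×0.0472)² = 0.00890;  (1·δa/a)² = (1×0.0704)² = 0.00496;  (1·δs/s)² = (1×0.111)² = 0.0123
δQ/Q = √(0.0312) = 0.177
Q = 31.3, so δQ = 0.177 × 31.3 = 5.53.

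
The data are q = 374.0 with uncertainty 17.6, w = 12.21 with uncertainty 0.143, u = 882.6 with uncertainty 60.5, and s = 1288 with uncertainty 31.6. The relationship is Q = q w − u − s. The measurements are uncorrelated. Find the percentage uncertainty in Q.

Let p = q·w = 4567. δp/p = √((1·δq/q)² + (1·δw/w)²) = √(0.00221 + 0.000137) = 0.0485, so δp = 221.
Q = p − u − s: δQ = √(δp² + δu² + δs²) = √(49000 + 3660 + 999) = 232
Q = 2396, so δQ/Q = 232/2396 = 0.0967.

9.67%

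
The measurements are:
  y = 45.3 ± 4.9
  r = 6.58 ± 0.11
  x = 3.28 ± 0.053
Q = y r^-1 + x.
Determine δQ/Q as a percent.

7.43%

Let p = y·r^-1 = 6.88. δp/p = √((1·δy/y)² + (-1·δr/r)²) = √(0.0117 + 0.000279) = 0.109, so δp = 0.754.
Q = p + x: δQ = √(δp² + δx²) = √(0.568 + 0.00281) = 0.755
Q = 10.2, so δQ/Q = 0.755/10.2 = 0.0743.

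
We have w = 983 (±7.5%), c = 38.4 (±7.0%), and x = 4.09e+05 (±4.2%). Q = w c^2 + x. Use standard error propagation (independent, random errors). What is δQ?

2.31e+05

Let p = w·c^2 = 1.45e+06. δp/p = √((1·δw/w)² + (2·δc/c)²) = √(0.00562 + 0.0196) = 0.159, so δp = 2.3e+05.
Q = p + x: δQ = √(δp² + δx²) = √(5.3e+10 + 2.95e+08) = 2.31e+05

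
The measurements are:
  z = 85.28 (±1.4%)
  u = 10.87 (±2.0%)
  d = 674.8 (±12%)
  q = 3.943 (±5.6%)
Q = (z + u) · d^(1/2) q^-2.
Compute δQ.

20.5

Let w = z + u = 96.15. δw = √(δz² + δu²) = √(1.43 + 0.0473) = 1.21, so δw/w = 0.0126.
Q is then a monomial in w, d, q:
δQ/Q = √((δw/w)² + (½·δd/d)² + (-2·δq/q)²) = √(0.000159 + 0.00360 + 0.0125) = 0.128
Q = 160.7, so δQ = 0.128 × 160.7 = 20.5.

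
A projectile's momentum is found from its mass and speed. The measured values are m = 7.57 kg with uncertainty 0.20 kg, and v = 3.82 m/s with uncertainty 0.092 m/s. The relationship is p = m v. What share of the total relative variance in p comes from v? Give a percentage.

45.4%

(δp/p)² = (1·δm/m)² + (1·δv/v)²
  m term: (1×0.0264)² = 0.000698
  v term: (1×0.0241)² = 0.000580
Total = 0.00128. Share from v = 0.000580/0.00128 = 0.454.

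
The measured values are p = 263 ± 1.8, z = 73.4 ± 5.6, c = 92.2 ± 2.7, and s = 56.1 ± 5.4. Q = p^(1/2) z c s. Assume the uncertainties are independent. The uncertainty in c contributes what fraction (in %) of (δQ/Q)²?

(δQ/Q)² = (½·δp/p)² + (1·δz/z)² + (1·δc/c)² + (1·δs/s)²
  p term: (0.5×0.00684)² = 1.17e-05
  z term: (1×0.0763)² = 0.00582
  c term: (1×0.0293)² = 0.000858
  s term: (1×0.0963)² = 0.00927
Total = 0.0160. Share from c = 0.000858/0.0160 = 0.0537.

5.37%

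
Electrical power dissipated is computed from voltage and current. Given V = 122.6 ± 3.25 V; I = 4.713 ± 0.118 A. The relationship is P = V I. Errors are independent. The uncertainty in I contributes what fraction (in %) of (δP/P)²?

47.1%

(δP/P)² = (1·δV/V)² + (1·δI/I)²
  V term: (1×0.0265)² = 0.000703
  I term: (1×0.0250)² = 0.000627
Total = 0.00133. Share from I = 0.000627/0.00133 = 0.471.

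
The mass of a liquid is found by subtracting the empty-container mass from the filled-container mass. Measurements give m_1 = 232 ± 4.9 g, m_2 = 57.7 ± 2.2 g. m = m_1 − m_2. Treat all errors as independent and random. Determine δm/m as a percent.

m is a linear combination, so absolute uncertainties add in quadrature:
  (δm_1)² = 24.0;  (δm_2)² = 4.84
δm = √(28.9) = 5.37 g
m = 174 g, so δm/m = 5.37/174 = 0.0308.

3.08%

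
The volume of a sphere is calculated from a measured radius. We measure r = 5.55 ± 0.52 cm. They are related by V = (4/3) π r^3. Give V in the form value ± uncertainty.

716 ± 201 cm^3

V ∝ r^3, so δV/V = |3| · δr/r = 3 × 0.0937 = 0.281.
V = 716 cm^3, so δV = 0.281 × 716 = 201 cm^3.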